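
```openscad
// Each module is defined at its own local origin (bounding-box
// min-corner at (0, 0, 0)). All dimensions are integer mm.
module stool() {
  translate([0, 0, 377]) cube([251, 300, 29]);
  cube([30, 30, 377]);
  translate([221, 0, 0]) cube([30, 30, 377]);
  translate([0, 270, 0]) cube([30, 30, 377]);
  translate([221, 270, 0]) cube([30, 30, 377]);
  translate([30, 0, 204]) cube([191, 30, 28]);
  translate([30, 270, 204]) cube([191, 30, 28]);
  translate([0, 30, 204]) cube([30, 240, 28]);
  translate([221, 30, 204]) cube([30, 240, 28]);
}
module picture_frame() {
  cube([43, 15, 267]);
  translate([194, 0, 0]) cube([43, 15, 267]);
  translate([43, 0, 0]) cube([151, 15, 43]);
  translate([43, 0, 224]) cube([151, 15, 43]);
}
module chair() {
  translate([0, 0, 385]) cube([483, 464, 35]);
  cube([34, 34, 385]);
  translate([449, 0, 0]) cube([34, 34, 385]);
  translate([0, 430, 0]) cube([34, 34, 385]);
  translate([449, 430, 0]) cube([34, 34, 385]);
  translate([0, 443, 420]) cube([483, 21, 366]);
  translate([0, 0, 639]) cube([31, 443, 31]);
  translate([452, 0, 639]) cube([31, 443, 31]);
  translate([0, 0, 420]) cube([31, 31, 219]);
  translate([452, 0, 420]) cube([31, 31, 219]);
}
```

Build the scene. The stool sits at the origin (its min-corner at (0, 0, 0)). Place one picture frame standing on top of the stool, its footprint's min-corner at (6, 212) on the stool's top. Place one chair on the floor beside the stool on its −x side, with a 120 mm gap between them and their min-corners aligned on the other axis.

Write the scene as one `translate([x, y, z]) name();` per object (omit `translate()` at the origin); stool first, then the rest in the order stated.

stool();
translate([6, 212, 406]) picture_frame();
translate([-603, 0, 0]) chair();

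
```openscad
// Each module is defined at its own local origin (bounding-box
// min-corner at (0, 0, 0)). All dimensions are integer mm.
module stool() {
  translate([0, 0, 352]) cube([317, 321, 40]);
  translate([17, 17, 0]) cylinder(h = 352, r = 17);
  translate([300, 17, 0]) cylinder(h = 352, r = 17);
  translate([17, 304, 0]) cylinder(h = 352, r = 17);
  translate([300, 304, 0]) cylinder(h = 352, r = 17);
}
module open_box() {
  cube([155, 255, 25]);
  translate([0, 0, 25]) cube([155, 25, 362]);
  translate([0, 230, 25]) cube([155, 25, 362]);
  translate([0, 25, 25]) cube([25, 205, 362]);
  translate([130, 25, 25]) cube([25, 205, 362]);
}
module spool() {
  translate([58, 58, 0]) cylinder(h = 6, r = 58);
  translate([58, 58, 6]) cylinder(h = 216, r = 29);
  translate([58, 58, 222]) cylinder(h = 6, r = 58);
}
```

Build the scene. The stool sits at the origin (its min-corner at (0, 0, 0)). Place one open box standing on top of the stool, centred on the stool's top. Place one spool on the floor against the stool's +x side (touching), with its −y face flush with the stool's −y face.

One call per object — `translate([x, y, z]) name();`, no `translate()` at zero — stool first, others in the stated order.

stool();
translate([81, 33, 392]) open_box();
translate([317, 0, 0]) spool();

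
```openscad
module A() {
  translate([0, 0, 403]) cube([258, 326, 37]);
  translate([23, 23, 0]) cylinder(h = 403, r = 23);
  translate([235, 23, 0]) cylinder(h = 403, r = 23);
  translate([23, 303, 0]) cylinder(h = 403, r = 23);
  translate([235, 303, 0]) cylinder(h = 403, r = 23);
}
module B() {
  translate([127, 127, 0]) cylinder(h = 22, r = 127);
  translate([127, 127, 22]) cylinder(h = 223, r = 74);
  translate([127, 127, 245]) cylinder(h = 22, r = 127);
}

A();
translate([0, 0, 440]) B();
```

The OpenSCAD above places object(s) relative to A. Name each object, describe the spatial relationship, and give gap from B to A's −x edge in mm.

The spool's min-x is at 0; the stool's min-x is 0; gap = 0 mm.

A is a stool. B is a spool. The spool is on top of the stool. The gap from the spool to the stool's −x edge is 0 mm.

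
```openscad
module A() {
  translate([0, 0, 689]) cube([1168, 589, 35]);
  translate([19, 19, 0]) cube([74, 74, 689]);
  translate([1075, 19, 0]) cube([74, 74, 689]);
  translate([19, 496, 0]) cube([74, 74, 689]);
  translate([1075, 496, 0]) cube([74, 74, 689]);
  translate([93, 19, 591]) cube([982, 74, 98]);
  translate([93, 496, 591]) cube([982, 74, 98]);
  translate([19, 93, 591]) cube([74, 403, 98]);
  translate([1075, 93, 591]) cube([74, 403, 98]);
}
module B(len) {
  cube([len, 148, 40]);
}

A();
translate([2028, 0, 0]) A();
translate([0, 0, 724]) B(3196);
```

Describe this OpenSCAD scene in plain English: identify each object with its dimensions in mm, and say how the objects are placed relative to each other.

A is a table: top 1168 mm (x) × 589 mm (y), 35 mm thick, upper face at z = 724 mm, on four 74×74 mm square legs, each inset 19 mm from the nearest pair of top edges, running from z = 0 to the bottom of the top. Four apron rails, 74 mm thick and 98 mm tall, run between adjacent legs with their top edges flush with the underside of the top and their outer faces flush with the legs' outer faces.

B is a rectangular beam 3196 mm long (x), 148 mm deep (y), 40 mm thick (z).

The beam spans the tops of two tables placed 860 mm apart, resting at z = 724 mm.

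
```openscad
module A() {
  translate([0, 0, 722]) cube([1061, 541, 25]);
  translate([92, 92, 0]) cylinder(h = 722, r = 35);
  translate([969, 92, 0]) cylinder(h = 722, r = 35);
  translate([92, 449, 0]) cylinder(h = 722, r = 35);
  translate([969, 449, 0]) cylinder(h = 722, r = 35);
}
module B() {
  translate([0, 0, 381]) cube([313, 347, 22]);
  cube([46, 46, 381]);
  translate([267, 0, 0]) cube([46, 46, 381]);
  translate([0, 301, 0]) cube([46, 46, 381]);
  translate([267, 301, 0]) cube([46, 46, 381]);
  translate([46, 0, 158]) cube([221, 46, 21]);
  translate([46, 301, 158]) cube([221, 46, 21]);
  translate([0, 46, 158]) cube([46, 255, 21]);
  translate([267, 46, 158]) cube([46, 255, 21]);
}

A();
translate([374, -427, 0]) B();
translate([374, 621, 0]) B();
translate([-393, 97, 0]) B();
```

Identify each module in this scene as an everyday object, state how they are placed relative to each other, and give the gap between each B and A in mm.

Each stool's nearest face is 80 mm from the table's bounding box.

A is a table. B is a stool. Three stools sit around the table at the −y, +y, −x sides. The gap between each stool and the table is 80 mm.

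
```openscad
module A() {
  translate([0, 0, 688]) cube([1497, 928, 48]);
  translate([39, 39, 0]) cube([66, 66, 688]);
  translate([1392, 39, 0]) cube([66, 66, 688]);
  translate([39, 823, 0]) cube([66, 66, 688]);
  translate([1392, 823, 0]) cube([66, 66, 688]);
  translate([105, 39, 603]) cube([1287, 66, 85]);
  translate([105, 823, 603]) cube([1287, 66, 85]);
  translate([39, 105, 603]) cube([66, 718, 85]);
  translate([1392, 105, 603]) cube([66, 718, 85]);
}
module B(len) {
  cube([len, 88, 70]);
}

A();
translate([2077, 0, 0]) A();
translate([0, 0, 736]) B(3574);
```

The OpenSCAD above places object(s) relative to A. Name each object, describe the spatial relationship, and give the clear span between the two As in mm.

A is a table. B is a beam. A beam spans the tops of two tables. The clear span between the two tables is 580 mm.

Second table starts at x = 2077; first ends at x = 1497; clear span = 2077 − 1497 = 580 mm.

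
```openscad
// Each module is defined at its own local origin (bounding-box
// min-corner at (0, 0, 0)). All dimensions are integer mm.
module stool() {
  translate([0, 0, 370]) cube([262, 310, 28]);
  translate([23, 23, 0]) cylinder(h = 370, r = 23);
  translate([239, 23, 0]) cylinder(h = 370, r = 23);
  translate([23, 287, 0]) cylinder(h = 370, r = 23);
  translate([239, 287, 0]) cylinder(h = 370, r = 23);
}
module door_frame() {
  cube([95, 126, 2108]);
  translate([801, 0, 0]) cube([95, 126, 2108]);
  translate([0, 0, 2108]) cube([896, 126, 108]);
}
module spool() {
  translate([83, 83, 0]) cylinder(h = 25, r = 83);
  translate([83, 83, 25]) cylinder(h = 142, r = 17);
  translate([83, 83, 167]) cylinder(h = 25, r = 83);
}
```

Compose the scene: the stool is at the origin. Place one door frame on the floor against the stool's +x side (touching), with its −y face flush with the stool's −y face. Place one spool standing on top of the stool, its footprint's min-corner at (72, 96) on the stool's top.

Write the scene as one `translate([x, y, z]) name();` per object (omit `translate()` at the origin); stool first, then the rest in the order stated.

stool();
translate([262, 0, 0]) door_frame();
translate([72, 96, 398]) spool();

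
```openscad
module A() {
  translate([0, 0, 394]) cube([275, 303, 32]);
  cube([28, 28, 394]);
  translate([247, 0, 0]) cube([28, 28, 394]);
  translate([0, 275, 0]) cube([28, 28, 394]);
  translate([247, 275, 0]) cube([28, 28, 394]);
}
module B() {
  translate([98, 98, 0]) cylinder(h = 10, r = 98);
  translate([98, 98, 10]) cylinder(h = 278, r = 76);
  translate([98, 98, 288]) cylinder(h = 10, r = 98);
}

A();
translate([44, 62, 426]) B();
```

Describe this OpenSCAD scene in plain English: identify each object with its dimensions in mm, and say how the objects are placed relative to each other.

A is a four-legged stool. The seat is a 275×303×32 mm slab whose top surface is at z = 426 mm; four square legs, each 28×28 mm in cross-section, run from the floor (z = 0) to the underside of the seat, each flush with a corner of the seat.

B is a spool: two coaxial disc flanges of radius 98 mm and thickness 10 mm, joined by a core cylinder of radius 76 mm and height 278 mm. The lower flange rests on z = 0 and the three cylinders share a vertical axis.

The spool is on top of the stool.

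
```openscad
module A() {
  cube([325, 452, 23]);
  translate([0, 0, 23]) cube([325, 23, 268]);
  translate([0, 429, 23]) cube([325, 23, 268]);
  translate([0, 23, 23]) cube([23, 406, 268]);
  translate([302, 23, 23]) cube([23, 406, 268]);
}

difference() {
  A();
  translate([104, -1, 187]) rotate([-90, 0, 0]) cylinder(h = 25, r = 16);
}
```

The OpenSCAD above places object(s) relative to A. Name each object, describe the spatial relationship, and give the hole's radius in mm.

A is an open box. The open box has a circular hole through its front wall. The hole's radius is 16 mm.

The subtracted cylinder has r = 16 mm.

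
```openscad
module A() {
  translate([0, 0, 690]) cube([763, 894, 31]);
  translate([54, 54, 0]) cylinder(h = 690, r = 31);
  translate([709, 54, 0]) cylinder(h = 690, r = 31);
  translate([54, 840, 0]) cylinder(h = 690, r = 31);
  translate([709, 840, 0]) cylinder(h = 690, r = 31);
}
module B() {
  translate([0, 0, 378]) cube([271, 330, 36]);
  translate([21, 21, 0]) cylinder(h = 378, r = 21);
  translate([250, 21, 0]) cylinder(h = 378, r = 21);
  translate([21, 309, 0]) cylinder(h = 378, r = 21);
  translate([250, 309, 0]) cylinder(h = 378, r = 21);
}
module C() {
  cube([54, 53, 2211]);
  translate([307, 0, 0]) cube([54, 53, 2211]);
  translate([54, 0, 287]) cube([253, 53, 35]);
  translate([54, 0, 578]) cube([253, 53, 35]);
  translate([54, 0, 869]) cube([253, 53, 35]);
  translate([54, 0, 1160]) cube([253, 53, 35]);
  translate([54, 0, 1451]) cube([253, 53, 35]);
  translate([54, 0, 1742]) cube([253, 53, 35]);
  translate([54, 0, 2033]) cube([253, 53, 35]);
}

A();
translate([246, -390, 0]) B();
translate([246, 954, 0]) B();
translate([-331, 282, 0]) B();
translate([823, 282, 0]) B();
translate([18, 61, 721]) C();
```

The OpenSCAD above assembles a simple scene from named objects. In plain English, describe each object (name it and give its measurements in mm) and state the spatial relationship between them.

A is a rectangular dining table. The top is 763×894×31 mm with its upper surface at z = 721 mm. It stands on four round legs of 62 mm diameter, each leg's bounding box inset 23 mm from the nearest pair of top edges, running from the floor to the underside of the top.

B is a four-legged stool. The seat is 271×330 mm, 36 mm thick, top at z = 414 mm. It stands on four round legs, each 42 mm in diameter, from z = 0 to the seat underside, each leg's axis is inset half a diameter from the nearest pair of seat edges (so the leg's bounding box is flush with the corner).

C is a wooden ladder with two side rails of 54×53 mm section and 2211 mm height, set 361 mm apart overall. Between them run 7 rectangular rungs (53 mm deep, 35 mm thick), front faces flush with the rails' −y face. The bottom of the first rung is 287 mm above the floor and each subsequent rung is 291 mm higher than the one below.

Four stools sit around the table at the −y, +y, −x, +x sides. The ladder is on top of the table.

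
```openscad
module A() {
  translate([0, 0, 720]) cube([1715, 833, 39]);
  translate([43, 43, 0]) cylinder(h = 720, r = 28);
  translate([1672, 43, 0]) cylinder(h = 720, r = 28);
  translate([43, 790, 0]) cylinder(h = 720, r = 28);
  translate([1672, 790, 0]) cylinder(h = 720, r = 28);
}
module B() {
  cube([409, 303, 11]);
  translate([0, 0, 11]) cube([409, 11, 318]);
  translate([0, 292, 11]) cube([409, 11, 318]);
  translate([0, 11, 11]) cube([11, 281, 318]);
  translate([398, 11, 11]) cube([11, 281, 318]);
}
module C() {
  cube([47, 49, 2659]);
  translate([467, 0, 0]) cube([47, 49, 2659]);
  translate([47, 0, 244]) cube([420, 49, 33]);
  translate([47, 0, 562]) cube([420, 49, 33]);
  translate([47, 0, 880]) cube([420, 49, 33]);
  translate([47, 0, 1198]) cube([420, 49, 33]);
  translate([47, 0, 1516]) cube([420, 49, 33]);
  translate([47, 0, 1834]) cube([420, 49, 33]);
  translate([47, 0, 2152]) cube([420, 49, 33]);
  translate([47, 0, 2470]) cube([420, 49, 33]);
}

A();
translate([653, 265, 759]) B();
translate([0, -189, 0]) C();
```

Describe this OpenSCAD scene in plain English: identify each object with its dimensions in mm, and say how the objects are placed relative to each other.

A is a table with a 1715×833 mm rectangular top, 39 mm thick, top surface at z = 759 mm, supported by four round legs of 56 mm diameter, each leg's bounding box inset 15 mm from the nearest pair of top edges, running from the floor.

B is an open-topped rectangular box: outside dimensions 409×303×329 mm, with a uniform wall and base thickness of 11 mm. The base is a full 409×303 slab on the floor; four walls sit on top of the base. The front and back walls (the −y and +y sides) span the full width; the two side walls fit between them.

C is a wooden ladder with two side rails of 47×49 mm section and 2659 mm height, set 514 mm apart overall. Between them run 8 rectangular rungs (49 mm deep, 33 mm thick), front faces flush with the rails' −y face. The bottom of the first rung is 244 mm above the floor and each subsequent rung is 318 mm higher than the one below.

The open box is on top of the table, centred. The ladder is on the floor beside the table on its −y side.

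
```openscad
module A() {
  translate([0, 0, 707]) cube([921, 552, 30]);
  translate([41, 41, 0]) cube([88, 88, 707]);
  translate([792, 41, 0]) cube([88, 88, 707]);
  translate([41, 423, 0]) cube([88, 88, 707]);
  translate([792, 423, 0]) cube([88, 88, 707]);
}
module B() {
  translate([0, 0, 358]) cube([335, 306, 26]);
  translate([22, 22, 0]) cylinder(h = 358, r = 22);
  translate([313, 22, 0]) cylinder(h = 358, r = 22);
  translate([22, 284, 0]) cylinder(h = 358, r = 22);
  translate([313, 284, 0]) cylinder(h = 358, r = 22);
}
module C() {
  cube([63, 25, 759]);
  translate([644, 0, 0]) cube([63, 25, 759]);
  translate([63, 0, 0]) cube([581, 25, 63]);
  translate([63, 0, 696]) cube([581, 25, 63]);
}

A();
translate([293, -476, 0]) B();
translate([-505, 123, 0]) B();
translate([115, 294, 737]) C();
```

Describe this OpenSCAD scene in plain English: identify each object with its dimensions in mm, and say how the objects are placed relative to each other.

A is a table with a 921×552 mm rectangular top, 30 mm thick, top surface at z = 737 mm, supported by four 88×88 mm square legs, each inset 41 mm from the nearest pair of top edges, running from the floor.

B is a simple wooden stool: a rectangular seat 335 mm (x) by 306 mm (y), 26 mm thick, top face at z = 384 mm, on four round legs, each 44 mm in diameter. The legs rest on z = 0, each leg's axis is inset half a diameter from the nearest pair of seat edges (so the leg's bounding box is flush with the corner).

C is a rectangular picture frame lying in the x–z plane (depth along y). The opening is 581 mm wide (x) by 633 mm tall (z), surrounded by a border 63 mm wide on all four sides. The frame is 25 mm deep and is made of two full-height vertical stiles with two horizontal rails fitted between them.

Two stools sit around the table at the −y, −x sides. The picture frame is on top of the table.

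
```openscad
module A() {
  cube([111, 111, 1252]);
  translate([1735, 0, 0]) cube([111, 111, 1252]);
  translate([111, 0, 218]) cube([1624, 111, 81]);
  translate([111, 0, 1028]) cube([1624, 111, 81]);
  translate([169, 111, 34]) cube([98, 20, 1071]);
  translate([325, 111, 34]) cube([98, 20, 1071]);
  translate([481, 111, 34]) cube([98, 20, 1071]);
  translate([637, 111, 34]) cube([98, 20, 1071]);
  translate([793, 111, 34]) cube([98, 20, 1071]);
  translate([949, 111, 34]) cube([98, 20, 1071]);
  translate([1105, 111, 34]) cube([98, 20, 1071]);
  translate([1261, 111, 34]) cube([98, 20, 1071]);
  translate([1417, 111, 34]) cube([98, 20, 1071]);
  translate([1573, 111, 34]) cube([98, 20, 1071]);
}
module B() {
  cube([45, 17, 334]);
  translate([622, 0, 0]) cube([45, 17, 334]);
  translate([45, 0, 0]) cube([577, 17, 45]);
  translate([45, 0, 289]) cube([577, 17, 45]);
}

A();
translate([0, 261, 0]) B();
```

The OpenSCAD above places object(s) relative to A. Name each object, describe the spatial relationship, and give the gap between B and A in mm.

The picture frame's nearest face is 130 mm from the fence section's +y face.

A is a fence section. B is a picture frame. The picture frame is on the floor beside the fence section on its +y side. The gap between the picture frame and the fence section is 130 mm.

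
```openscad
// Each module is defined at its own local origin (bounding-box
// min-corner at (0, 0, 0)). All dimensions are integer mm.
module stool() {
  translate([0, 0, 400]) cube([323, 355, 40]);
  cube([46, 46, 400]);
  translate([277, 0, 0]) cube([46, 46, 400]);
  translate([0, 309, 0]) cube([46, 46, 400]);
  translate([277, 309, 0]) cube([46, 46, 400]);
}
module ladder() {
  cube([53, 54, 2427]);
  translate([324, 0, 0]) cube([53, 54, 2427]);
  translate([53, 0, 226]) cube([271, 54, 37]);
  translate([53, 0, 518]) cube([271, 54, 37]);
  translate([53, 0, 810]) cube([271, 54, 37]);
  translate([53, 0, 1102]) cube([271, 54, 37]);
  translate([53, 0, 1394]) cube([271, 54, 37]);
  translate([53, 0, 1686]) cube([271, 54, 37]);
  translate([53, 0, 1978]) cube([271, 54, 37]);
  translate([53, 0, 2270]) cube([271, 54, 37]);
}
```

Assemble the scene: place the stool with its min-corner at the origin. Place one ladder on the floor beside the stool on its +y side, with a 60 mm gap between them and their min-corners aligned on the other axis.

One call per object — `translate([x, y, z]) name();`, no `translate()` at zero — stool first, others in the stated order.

stool();
translate([0, 415, 0]) ladder();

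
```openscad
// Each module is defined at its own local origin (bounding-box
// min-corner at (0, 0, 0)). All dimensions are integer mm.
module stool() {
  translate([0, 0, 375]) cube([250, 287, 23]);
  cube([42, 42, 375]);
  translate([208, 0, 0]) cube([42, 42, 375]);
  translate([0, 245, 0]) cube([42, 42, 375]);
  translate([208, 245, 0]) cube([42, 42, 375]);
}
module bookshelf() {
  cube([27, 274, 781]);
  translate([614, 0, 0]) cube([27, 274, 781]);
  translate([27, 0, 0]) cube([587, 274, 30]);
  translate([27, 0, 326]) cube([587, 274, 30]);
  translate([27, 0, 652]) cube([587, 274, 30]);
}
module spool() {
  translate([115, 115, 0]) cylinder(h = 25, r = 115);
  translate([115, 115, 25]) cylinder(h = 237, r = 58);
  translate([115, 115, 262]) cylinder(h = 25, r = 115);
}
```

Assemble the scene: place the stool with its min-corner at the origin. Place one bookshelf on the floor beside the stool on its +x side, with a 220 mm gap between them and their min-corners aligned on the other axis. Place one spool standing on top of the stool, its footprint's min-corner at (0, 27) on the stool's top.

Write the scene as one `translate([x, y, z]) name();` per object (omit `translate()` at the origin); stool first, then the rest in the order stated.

stool();
translate([470, 0, 0]) bookshelf();
translate([0, 27, 398]) spool();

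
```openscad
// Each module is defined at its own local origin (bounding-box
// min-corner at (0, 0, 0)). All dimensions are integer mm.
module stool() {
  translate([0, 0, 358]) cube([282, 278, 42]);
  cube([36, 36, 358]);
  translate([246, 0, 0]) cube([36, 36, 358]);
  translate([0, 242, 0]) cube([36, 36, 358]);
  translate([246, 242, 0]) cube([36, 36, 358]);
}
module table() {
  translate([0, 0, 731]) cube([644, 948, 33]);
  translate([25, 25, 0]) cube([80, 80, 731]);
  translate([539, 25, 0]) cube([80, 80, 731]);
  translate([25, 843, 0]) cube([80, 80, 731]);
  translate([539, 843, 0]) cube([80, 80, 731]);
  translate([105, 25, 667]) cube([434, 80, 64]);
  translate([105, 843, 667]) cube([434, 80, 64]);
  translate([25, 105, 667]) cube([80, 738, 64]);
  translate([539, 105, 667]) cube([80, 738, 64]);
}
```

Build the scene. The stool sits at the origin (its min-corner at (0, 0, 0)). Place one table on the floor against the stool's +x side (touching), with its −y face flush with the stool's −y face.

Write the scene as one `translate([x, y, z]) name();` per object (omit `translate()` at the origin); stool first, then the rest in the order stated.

stool();
translate([282, 0, 0]) table();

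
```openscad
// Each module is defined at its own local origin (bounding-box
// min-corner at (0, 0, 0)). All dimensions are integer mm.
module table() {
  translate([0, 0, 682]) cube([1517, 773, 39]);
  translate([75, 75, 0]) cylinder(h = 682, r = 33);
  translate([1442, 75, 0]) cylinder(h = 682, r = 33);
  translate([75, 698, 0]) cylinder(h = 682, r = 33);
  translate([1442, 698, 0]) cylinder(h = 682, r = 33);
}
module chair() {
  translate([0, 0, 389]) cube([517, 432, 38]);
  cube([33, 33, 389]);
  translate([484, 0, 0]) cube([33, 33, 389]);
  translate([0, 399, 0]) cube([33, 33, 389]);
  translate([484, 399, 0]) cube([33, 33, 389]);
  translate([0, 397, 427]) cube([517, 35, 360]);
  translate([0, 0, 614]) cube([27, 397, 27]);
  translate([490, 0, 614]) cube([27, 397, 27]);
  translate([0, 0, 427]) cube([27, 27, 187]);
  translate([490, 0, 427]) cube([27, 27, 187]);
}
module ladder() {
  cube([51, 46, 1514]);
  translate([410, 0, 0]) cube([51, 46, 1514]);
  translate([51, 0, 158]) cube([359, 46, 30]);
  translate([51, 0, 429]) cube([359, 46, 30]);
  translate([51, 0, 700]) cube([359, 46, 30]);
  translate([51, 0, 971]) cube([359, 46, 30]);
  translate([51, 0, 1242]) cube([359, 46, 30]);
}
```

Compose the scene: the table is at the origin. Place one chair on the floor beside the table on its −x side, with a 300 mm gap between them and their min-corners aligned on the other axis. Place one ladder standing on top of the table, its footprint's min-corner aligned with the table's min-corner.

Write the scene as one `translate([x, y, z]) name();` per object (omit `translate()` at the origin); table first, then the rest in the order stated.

table();
translate([-817, 0, 0]) chair();
translate([0, 0, 721]) ladder();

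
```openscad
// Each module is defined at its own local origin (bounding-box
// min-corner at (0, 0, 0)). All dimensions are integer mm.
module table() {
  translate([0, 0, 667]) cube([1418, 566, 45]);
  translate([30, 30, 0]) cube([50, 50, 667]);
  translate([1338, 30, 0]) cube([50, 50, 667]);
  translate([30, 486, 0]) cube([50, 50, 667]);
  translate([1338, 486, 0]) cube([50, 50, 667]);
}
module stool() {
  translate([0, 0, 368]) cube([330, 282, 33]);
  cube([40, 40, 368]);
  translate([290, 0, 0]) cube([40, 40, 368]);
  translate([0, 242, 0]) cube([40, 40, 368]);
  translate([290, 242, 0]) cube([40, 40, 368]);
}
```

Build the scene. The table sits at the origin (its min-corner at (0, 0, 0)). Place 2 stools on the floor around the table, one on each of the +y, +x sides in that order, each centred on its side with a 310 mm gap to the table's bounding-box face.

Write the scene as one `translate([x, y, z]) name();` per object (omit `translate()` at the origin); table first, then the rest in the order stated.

table();
translate([544, 876, 0]) stool();
translate([1728, 142, 0]) stool();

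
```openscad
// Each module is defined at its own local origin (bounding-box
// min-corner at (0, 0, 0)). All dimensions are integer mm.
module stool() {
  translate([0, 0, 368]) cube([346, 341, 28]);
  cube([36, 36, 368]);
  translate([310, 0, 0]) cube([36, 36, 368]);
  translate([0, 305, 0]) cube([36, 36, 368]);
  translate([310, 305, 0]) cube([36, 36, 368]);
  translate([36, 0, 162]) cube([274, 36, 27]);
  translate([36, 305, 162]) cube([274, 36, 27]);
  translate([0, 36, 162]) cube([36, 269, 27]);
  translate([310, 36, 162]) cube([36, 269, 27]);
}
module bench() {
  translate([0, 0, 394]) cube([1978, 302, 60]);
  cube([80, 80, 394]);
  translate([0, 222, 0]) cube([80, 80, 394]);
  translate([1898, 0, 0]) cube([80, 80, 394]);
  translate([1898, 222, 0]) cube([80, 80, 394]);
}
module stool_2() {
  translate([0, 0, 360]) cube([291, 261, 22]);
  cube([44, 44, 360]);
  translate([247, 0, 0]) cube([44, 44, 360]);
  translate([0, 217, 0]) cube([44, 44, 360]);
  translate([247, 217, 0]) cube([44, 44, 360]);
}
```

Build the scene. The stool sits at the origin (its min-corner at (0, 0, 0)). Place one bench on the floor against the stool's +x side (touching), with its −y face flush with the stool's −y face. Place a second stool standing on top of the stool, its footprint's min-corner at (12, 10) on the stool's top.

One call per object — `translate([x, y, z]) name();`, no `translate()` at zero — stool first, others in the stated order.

stool();
translate([346, 0, 0]) bench();
translate([12, 10, 396]) stool_2();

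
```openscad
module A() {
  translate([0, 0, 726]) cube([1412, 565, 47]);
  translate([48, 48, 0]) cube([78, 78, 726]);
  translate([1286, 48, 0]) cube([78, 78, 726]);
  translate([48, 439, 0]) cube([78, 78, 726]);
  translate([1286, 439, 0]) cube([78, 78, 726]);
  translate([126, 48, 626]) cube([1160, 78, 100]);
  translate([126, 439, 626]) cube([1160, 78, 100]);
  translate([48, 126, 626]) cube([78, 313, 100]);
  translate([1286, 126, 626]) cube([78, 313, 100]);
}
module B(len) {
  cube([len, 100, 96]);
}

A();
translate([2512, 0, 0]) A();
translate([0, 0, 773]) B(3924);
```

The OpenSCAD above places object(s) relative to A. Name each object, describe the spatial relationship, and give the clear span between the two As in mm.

Second table starts at x = 2512; first ends at x = 1412; clear span = 2512 − 1412 = 1100 mm.

A is a table. B is a beam. A beam spans the tops of two tables. The clear span between the two tables is 1100 mm.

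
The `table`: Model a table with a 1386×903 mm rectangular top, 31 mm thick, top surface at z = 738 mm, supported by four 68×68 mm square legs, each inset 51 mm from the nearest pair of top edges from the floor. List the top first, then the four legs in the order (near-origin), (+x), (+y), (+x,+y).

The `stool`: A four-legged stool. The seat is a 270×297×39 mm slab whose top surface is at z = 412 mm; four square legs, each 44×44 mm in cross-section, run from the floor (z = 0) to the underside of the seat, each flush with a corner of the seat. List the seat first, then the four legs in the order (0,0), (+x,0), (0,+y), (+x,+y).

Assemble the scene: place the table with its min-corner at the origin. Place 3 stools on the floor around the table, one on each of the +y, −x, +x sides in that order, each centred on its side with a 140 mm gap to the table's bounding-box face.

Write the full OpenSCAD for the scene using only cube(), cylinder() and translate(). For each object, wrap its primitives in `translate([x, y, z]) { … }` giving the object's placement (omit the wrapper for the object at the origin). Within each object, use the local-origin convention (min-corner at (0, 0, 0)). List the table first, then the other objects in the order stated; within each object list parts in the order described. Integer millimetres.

translate([0, 0, 707]) cube([1386, 903, 31]);
translate([51, 51, 0]) cube([68, 68, 707]);
translate([1267, 51, 0]) cube([68, 68, 707]);
translate([51, 784, 0]) cube([68, 68, 707]);
translate([1267, 784, 0]) cube([68, 68, 707]);
translate([558, 1043, 0]) {
  translate([0, 0, 373]) cube([270, 297, 39]);
  cube([44, 44, 373]);
  translate([226, 0, 0]) cube([44, 44, 373]);
  translate([0, 253, 0]) cube([44, 44, 373]);
  translate([226, 253, 0]) cube([44, 44, 373]);
}
translate([-410, 303, 0]) {
  translate([0, 0, 373]) cube([270, 297, 39]);
  cube([44, 44, 373]);
  translate([226, 0, 0]) cube([44, 44, 373]);
  translate([0, 253, 0]) cube([44, 44, 373]);
  translate([226, 253, 0]) cube([44, 44, 373]);
}
translate([1526, 303, 0]) {
  translate([0, 0, 373]) cube([270, 297, 39]);
  cube([44, 44, 373]);
  translate([226, 0, 0]) cube([44, 44, 373]);
  translate([0, 253, 0]) cube([44, 44, 373]);
  translate([226, 253, 0]) cube([44, 44, 373]);
}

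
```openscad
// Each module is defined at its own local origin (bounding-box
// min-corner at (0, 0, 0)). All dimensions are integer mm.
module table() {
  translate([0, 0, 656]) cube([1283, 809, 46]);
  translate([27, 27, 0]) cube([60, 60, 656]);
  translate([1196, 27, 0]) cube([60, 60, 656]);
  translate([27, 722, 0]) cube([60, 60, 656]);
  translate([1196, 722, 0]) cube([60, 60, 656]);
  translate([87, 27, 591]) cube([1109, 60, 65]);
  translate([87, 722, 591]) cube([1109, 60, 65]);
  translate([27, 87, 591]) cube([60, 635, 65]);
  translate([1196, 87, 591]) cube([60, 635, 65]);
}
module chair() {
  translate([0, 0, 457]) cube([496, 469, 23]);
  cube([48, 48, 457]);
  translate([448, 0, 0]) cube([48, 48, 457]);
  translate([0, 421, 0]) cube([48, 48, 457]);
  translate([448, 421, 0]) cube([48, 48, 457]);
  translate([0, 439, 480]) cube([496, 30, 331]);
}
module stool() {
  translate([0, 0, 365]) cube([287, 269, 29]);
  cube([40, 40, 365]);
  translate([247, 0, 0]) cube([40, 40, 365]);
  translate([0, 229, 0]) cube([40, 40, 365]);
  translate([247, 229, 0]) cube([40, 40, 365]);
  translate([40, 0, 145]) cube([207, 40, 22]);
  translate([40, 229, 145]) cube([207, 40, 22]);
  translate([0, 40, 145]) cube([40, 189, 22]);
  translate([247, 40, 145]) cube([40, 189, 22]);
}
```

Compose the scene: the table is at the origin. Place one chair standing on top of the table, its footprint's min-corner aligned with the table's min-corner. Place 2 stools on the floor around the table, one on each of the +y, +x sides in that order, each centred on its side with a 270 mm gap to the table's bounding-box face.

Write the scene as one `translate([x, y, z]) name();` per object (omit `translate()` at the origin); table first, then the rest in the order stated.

table();
translate([0, 0, 702]) chair();
translate([498, 1079, 0]) stool();
translate([1553, 270, 0]) stool();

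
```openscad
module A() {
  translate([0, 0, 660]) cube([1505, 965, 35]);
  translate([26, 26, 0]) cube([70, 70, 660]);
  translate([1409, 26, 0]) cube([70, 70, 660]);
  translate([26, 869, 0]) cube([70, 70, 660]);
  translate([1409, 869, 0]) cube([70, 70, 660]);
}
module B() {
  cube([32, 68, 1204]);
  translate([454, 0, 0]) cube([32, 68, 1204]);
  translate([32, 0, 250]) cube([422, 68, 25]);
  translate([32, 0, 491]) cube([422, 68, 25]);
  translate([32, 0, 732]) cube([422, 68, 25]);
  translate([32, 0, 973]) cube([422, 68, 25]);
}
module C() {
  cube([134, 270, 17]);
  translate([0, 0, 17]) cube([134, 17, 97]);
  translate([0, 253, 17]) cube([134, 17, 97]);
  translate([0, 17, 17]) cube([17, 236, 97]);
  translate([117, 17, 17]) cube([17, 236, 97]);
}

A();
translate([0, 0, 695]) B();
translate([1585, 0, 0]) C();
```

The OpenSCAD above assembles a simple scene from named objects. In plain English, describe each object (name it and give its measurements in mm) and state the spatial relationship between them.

A is a table with a 1505×965 mm rectangular top, 35 mm thick, top surface at z = 695 mm, supported by four 70×70 mm square legs, each inset 26 mm from the nearest pair of top edges, running from the floor.

B is a wooden ladder with two side rails of 32×68 mm section and 1204 mm height, set 486 mm apart overall. Between them run 4 rectangular rungs (68 mm deep, 25 mm thick), front faces flush with the rails' −y face. The bottom of the first rung is 250 mm above the floor and each subsequent rung is 241 mm higher than the one below.

C is an open storage box with external size 134×270×114 mm and wall thickness 17 mm (the base is also 17 mm thick). The base covers the whole footprint; the four walls stand on the base, with the y-facing walls full-width and the x-facing walls fitting between their inner faces.

The ladder is on top of the table. The open box is on the floor beside the table on its +x side.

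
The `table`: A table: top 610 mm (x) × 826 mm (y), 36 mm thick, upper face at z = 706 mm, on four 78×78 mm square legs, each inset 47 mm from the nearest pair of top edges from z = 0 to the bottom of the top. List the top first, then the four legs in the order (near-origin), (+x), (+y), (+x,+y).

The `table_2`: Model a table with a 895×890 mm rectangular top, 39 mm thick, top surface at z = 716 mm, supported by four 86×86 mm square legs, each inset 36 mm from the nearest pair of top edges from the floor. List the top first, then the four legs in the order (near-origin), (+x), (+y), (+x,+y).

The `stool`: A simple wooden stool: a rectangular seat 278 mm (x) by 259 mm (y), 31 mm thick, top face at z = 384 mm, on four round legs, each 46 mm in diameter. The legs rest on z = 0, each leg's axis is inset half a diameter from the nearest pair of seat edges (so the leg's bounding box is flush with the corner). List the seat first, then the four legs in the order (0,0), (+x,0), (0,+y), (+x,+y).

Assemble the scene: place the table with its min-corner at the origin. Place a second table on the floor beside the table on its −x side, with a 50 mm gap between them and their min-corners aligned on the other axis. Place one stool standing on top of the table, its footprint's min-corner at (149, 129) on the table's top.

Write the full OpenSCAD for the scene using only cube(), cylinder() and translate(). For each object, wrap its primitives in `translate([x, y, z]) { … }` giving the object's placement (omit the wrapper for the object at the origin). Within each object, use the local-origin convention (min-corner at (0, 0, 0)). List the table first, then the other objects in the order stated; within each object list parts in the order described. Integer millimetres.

translate([0, 0, 670]) cube([610, 826, 36]);
translate([47, 47, 0]) cube([78, 78, 670]);
translate([485, 47, 0]) cube([78, 78, 670]);
translate([47, 701, 0]) cube([78, 78, 670]);
translate([485, 701, 0]) cube([78, 78, 670]);
translate([-945, 0, 0]) {
  translate([0, 0, 677]) cube([895, 890, 39]);
  translate([36, 36, 0]) cube([86, 86, 677]);
  translate([773, 36, 0]) cube([86, 86, 677]);
  translate([36, 768, 0]) cube([86, 86, 677]);
  translate([773, 768, 0]) cube([86, 86, 677]);
}
translate([149, 129, 706]) {
  translate([0, 0, 353]) cube([278, 259, 31]);
  translate([23, 23, 0]) cylinder(h = 353, r = 23);
  translate([255, 23, 0]) cylinder(h = 353, r = 23);
  translate([23, 236, 0]) cylinder(h = 353, r = 23);
  translate([255, 236, 0]) cylinder(h = 353, r = 23);
}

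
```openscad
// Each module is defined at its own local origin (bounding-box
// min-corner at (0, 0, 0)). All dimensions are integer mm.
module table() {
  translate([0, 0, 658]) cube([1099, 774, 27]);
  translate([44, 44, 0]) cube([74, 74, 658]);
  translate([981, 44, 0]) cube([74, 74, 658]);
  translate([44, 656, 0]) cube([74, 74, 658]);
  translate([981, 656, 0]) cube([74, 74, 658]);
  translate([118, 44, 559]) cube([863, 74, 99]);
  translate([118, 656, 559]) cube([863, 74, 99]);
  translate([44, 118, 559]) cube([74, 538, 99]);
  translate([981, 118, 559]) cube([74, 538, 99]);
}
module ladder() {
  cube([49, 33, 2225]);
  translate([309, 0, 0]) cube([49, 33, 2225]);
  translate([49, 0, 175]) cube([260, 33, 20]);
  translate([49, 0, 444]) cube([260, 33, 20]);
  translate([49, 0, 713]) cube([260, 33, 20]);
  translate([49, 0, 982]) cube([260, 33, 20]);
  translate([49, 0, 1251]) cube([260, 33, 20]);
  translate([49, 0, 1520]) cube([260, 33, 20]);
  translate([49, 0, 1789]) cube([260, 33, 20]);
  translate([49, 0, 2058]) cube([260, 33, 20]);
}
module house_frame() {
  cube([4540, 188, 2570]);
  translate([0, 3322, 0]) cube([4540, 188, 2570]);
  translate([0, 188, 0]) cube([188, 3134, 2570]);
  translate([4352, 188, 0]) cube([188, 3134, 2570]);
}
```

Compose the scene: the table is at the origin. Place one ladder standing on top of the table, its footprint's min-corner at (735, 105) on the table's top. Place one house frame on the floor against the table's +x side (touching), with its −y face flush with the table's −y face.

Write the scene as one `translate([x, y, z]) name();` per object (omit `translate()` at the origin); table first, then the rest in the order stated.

table();
translate([735, 105, 685]) ladder();
translate([1099, 0, 0]) house_frame();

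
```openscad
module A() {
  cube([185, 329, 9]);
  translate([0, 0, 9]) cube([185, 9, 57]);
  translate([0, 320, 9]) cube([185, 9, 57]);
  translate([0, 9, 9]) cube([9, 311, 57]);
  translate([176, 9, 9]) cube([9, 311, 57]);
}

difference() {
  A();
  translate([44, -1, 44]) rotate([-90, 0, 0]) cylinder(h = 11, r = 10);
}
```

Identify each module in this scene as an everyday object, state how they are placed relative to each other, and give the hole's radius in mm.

The subtracted cylinder has r = 10 mm.

A is an open box. The open box has a circular hole through its front wall. The hole's radius is 10 mm.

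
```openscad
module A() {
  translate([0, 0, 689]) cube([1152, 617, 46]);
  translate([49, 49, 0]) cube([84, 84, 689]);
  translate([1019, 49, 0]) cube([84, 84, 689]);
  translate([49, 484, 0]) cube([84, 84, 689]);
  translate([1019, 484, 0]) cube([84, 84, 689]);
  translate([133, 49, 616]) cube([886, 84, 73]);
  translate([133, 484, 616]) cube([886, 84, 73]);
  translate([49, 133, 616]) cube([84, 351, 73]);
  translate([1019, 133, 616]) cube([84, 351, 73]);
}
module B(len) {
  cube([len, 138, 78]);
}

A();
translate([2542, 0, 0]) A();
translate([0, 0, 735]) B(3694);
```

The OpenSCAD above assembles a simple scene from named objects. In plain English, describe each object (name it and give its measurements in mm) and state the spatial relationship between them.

A is a table: top 1152 mm (x) × 617 mm (y), 46 mm thick, upper face at z = 735 mm, on four 84×84 mm square legs, each inset 49 mm from the nearest pair of top edges, running from z = 0 to the bottom of the top. Four apron rails, 84 mm thick and 73 mm tall, run between adjacent legs with their top edges flush with the underside of the top and their outer faces flush with the legs' outer faces.

B is a rectangular beam 3694 mm long (x), 138 mm deep (y), 78 mm thick (z).

The beam spans the tops of two tables placed 1390 mm apart, resting at z = 735 mm.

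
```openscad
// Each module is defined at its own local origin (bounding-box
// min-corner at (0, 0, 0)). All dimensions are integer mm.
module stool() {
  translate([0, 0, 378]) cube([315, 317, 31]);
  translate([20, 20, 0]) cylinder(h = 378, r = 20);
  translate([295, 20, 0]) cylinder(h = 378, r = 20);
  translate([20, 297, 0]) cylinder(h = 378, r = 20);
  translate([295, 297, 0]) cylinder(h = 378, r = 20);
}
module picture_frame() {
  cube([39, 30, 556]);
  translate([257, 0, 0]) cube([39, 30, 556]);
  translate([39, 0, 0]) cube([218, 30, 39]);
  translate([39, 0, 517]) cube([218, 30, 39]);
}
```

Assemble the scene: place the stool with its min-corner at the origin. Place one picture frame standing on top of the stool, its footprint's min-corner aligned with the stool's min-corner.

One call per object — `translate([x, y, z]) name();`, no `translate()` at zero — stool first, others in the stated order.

stool();
translate([0, 0, 409]) picture_frame();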